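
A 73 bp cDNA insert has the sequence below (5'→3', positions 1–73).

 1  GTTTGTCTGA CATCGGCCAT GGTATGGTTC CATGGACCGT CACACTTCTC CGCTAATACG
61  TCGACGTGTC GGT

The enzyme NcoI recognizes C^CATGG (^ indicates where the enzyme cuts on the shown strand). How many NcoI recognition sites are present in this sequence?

CCATGG occurs starting at positions 17, 30.
NcoI cuts at 2 sites.

2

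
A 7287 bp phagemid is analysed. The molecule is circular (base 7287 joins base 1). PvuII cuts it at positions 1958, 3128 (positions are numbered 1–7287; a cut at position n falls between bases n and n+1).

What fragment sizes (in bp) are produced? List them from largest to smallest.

6117, 1170 bp

Circular molecule, 2 cuts → 2 fragments:
  3128 − 1958 = 1170 bp
  wrap: 7287 − 3128 + 1958 = 6117 bp
Sorted largest to smallest: 6117, 1170 bp.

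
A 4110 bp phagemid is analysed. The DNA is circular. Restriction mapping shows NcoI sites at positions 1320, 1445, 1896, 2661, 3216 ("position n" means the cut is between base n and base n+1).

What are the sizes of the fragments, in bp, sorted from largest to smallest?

2214, 765, 555, 451, 125 bp

Circular molecule, 5 cuts → 5 fragments:
  1445 − 1320 = 125 bp
  1896 − 1445 = 451 bp
  2661 − 1896 = 765 bp
  3216 − 2661 = 555 bp
  wrap: 4110 − 3216 + 1320 = 2214 bp
Sorted largest to smallest: 2214, 765, 555, 451, 125 bp.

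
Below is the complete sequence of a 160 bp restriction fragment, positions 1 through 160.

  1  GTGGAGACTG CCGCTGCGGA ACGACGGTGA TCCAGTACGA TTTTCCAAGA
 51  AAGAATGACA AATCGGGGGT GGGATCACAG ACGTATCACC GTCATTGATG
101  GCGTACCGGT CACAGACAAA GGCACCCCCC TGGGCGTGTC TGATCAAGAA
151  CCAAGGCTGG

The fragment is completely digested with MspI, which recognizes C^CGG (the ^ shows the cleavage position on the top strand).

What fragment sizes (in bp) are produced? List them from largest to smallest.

106, 54 bp

The MspI site (CCGG) starts at position 106.
MspI cuts after the first base of each site, so after position 106.
Linear molecule, 1 cut → 2 fragments:
  1–106 → 106 bp
  107–160 → 54 bp
Sorted largest to smallest: 106, 54 bp.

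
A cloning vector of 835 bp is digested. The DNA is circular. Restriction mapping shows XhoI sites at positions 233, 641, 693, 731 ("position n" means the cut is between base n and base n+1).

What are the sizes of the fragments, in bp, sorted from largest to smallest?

Circular molecule, 4 cuts → 4 fragments:
  641 − 233 = 408 bp
  693 − 641 = 52 bp
  731 − 693 = 38 bp
  wrap: 835 − 731 + 233 = 337 bp
Sorted largest to smallest: 408, 337, 52, 38 bp.

408, 337, 52, 38 bp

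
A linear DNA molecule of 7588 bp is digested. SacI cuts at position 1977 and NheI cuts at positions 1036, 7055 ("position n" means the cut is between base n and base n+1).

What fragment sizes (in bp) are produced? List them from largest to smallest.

Combined cut positions (sorted): 1036, 1977, 7055.
Linear molecule, 3 cuts → 4 fragments:
  1036 − 0 = 1036 bp
  1977 − 1036 = 941 bp
  7055 − 1977 = 5078 bp
  7588 − 7055 = 533 bp
Sorted largest to smallest: 5078, 1036, 941, 533 bp.

5078, 1036, 941, 533 bp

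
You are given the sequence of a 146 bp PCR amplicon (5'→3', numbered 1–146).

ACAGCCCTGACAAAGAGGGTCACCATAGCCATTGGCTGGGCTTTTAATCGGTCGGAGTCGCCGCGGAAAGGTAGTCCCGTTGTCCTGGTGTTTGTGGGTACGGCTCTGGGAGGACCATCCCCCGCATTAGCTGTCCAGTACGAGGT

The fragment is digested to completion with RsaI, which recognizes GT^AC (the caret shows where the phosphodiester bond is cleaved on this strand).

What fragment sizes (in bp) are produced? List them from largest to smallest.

RsaI sites (GTAC) start at positions 98, 138.
RsaI cuts after base 2 of each site, so after positions 99, 139.
Linear molecule, 2 cuts → 3 fragments:
  1–99 → 99 bp
  100–139 → 40 bp
  140–146 → 7 bp
Sorted largest to smallest: 99, 40, 7 bp.

99, 40, 7 bp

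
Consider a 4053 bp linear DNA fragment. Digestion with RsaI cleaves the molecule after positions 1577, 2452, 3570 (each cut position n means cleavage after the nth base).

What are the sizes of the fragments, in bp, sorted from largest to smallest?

1577, 1118, 875, 483 bp

Linear molecule, 3 cuts → 4 fragments:
  1577 − 0 = 1577 bp
  2452 − 1577 = 875 bp
  3570 − 2452 = 1118 bp
  4053 − 3570 = 483 bp
Sorted largest to smallest: 1577, 1118, 875, 483 bp.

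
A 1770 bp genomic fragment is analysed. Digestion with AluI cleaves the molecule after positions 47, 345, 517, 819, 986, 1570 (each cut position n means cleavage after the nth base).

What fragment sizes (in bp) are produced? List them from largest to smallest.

584, 302, 298, 200, 172, 167, 47 bp

Linear molecule, 6 cuts → 7 fragments:
  47 − 0 = 47 bp
  345 − 47 = 298 bp
  517 − 345 = 172 bp
  819 − 517 = 302 bp
  986 − 819 = 167 bp
  1570 − 986 = 584 bp
  1770 − 1570 = 200 bp
Sorted largest to smallest: 584, 302, 298, 200, 172, 167, 47 bp.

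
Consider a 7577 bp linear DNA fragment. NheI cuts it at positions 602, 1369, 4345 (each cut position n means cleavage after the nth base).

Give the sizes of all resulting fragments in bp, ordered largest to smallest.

Linear molecule, 3 cuts → 4 fragments:
  602 − 0 = 602 bp
  1369 − 602 = 767 bp
  4345 − 1369 = 2976 bp
  7577 − 4345 = 3232 bp
Sorted largest to smallest: 3232, 2976, 767, 602 bp.

3232, 2976, 767, 602 bp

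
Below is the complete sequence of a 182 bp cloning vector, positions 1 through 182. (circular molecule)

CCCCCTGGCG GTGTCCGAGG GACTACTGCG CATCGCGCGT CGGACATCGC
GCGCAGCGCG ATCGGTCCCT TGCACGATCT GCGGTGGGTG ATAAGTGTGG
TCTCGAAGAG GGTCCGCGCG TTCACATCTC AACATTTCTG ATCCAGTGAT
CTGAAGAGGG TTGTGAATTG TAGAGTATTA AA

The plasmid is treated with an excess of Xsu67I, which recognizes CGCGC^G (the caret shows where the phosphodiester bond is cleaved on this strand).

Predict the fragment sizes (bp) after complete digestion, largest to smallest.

101, 67, 14 bp

Xsu67I sites (CGCGCG) start at positions 34, 48, 115.
Xsu67I cuts after base 5 of each site (before the last base), so after positions 38, 52, 119.
Circular molecule, 3 cuts → 3 fragments:
  39–52 → 14 bp
  53–119 → 67 bp
  120–182 then 1–38 → 63 + 38 = 101 bp
Sorted largest to smallest: 101, 67, 14 bp.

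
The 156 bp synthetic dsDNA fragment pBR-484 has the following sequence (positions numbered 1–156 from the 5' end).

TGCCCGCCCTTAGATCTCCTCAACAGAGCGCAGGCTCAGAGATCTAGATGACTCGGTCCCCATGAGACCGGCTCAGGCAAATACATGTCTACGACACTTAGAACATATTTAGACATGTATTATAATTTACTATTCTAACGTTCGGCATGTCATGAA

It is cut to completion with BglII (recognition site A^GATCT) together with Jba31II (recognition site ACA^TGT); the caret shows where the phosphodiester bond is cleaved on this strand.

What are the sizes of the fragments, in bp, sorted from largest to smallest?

BglII sites (AGATCT) start at positions 12, 40.
BglII cuts after the first base of each site, so after positions 12, 40.
Jba31II sites (ACATGT) start at positions 83, 113.
Jba31II cuts after base 3 of each site, so after positions 85, 115.
Combined cut positions: 12, 40, 85, 115.
Linear molecule, 4 cuts → 5 fragments:
  1–12 → 12 bp
  13–40 → 28 bp
  41–85 → 45 bp
  86–115 → 30 bp
  116–156 → 41 bp
Sorted largest to smallest: 45, 41, 30, 28, 12 bp.

45, 41, 30, 28, 12 bp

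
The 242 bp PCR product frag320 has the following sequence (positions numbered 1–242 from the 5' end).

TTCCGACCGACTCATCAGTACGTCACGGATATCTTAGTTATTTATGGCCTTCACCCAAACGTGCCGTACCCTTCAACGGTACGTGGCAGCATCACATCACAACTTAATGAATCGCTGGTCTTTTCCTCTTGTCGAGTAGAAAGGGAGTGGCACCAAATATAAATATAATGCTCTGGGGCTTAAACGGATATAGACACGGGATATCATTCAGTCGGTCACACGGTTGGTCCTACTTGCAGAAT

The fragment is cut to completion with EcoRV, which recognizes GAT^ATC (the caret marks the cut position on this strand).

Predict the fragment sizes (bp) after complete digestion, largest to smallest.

172, 40, 30 bp

EcoRV sites (GATATC) start at positions 28, 200.
EcoRV cuts after base 3 of each site, so after positions 30, 202.
Linear molecule, 2 cuts → 3 fragments:
  1–30 → 30 bp
  31–202 → 172 bp
  203–242 → 40 bp
Sorted largest to smallest: 172, 40, 30 bp.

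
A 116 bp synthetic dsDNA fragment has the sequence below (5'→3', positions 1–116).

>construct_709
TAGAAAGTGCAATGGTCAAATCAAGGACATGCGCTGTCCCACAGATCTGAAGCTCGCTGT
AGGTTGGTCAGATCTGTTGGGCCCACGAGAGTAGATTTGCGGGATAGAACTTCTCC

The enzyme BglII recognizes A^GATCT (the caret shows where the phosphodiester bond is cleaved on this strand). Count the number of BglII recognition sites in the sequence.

2

AGATCT occurs starting at positions 43, 70.
BglII cuts at 2 sites.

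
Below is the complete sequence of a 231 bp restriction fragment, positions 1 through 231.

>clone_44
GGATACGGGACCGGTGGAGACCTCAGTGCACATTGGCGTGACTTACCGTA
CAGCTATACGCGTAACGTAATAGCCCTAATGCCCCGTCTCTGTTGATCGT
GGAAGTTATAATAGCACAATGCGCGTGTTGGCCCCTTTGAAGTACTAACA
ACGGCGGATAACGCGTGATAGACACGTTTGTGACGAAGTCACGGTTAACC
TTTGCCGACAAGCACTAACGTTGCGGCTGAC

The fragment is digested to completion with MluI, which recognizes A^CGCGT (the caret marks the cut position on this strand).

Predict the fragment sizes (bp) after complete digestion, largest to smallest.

103, 70, 58 bp

MluI sites (ACGCGT) start at positions 58, 161.
MluI cuts after the first base of each site, so after positions 58, 161.
Linear molecule, 2 cuts → 3 fragments:
  1–58 → 58 bp
  59–161 → 103 bp
  162–231 → 70 bp
Sorted largest to smallest: 103, 70, 58 bp.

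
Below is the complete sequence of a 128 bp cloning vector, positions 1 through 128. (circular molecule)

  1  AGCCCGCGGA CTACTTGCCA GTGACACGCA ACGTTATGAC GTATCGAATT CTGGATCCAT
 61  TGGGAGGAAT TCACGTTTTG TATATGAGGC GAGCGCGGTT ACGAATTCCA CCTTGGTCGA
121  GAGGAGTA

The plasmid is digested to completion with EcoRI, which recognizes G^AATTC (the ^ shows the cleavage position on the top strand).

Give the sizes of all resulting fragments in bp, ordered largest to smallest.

71, 36, 21 bp

EcoRI sites (GAATTC) start at positions 46, 67, 103.
EcoRI cuts after the first base of each site, so after positions 46, 67, 103.
Circular molecule, 3 cuts → 3 fragments:
  47–67 → 21 bp
  68–103 → 36 bp
  104–128 then 1–46 → 25 + 46 = 71 bp
Sorted largest to smallest: 71, 36, 21 bp.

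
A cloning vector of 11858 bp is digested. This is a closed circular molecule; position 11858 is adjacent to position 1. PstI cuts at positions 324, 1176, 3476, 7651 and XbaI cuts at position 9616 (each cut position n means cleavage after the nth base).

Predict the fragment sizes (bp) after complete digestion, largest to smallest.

4175, 2566, 2300, 1965, 852 bp

Combined cut positions (sorted): 324, 1176, 3476, 7651, 9616.
Circular molecule, 5 cuts → 5 fragments:
  1176 − 324 = 852 bp
  3476 − 1176 = 2300 bp
  7651 − 3476 = 4175 bp
  9616 − 7651 = 1965 bp
  wrap: 11858 − 9616 + 324 = 2566 bp
Sorted largest to smallest: 4175, 2566, 2300, 1965, 852 bp.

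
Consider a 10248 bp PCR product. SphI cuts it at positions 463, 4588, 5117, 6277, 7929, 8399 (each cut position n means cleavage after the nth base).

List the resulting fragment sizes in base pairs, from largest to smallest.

Linear molecule, 6 cuts → 7 fragments:
  463 − 0 = 463 bp
  4588 − 463 = 4125 bp
  5117 − 4588 = 529 bp
  6277 − 5117 = 1160 bp
  7929 − 6277 = 1652 bp
  8399 − 7929 = 470 bp
  10248 − 8399 = 1849 bp
Sorted largest to smallest: 4125, 1849, 1652, 1160, 529, 470, 463 bp.

4125, 1849, 1652, 1160, 529, 470, 463 bp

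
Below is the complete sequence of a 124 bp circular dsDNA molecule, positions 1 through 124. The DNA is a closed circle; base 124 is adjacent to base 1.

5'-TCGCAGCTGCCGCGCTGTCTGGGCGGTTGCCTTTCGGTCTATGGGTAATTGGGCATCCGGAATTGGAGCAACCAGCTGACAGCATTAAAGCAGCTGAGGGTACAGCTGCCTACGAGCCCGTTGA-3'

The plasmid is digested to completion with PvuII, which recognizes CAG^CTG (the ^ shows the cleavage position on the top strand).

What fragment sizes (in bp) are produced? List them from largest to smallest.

PvuII sites (CAGCTG) start at positions 4, 73, 91, 103.
PvuII cuts after base 3 of each site, so after positions 6, 75, 93, 105.
Circular molecule, 4 cuts → 4 fragments:
  7–75 → 69 bp
  76–93 → 18 bp
  94–105 → 12 bp
  106–124 then 1–6 → 19 + 6 = 25 bp
Sorted largest to smallest: 69, 25, 18, 12 bp.

69, 25, 18, 12 bp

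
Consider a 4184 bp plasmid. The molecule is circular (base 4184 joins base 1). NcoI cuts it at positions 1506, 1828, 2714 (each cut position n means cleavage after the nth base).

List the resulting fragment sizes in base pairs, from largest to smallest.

Circular molecule, 3 cuts → 3 fragments:
  1828 − 1506 = 322 bp
  2714 − 1828 = 886 bp
  wrap: 4184 − 2714 + 1506 = 2976 bp
Sorted largest to smallest: 2976, 886, 322 bp.

2976, 886, 322 bp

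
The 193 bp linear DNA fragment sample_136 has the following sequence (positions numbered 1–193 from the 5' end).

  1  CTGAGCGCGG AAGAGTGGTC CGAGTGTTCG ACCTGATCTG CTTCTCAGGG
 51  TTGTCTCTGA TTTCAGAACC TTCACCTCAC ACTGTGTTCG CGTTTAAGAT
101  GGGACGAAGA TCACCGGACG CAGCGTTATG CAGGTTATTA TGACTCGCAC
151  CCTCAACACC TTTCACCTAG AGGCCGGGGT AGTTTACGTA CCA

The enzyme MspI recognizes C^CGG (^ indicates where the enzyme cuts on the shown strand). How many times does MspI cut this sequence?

CCGG occurs starting at positions 114, 174.
MspI cuts at 2 sites.

2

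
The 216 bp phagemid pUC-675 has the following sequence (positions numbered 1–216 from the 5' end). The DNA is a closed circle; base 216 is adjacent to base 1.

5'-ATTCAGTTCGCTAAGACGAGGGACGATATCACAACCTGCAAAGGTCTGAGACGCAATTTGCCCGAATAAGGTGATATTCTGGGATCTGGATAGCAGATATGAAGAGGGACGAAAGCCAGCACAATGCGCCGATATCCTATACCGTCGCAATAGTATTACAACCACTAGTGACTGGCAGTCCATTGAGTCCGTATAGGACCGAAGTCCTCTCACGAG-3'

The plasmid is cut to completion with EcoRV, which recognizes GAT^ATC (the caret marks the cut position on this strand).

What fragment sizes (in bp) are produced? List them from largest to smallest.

110, 106 bp

EcoRV sites (GATATC) start at positions 25, 131.
EcoRV cuts after base 3 of each site, so after positions 27, 133.
Circular molecule, 2 cuts → 2 fragments:
  28–133 → 106 bp
  134–216 then 1–27 → 83 + 27 = 110 bp
Sorted largest to smallest: 110, 106 bp.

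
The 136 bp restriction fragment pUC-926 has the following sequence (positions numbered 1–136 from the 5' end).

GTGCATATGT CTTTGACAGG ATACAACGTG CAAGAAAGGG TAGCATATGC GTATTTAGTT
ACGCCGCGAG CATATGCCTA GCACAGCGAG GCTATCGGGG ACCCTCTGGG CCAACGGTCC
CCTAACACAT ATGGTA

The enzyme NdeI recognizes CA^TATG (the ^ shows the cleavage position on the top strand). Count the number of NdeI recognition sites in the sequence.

CATATG occurs starting at positions 4, 44, 71, 128.
NdeI cuts at 4 sites.

4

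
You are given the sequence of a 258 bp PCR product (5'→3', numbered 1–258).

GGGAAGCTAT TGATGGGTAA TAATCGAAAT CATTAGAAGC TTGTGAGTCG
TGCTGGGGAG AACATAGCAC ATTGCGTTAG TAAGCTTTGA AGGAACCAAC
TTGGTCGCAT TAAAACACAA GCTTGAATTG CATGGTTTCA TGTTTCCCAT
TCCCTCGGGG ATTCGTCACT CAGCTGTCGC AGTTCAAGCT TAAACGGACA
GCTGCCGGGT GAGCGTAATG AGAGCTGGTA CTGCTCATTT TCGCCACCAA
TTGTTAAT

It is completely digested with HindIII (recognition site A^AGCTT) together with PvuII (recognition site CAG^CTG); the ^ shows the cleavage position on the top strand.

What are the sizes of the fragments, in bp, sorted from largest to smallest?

57, 54, 45, 37, 37, 15, 13 bp

HindIII sites (AAGCTT) start at positions 37, 82, 119, 186.
HindIII cuts after the first base of each site, so after positions 37, 82, 119, 186.
PvuII sites (CAGCTG) start at positions 171, 199.
PvuII cuts after base 3 of each site, so after positions 173, 201.
Combined cut positions: 37, 82, 119, 173, 186, 201.
Linear molecule, 6 cuts → 7 fragments:
  1–37 → 37 bp
  38–82 → 45 bp
  83–119 → 37 bp
  120–173 → 54 bp
  174–186 → 13 bp
  187–201 → 15 bp
  202–258 → 57 bp
Sorted largest to smallest: 57, 54, 45, 37, 37, 15, 13 bp.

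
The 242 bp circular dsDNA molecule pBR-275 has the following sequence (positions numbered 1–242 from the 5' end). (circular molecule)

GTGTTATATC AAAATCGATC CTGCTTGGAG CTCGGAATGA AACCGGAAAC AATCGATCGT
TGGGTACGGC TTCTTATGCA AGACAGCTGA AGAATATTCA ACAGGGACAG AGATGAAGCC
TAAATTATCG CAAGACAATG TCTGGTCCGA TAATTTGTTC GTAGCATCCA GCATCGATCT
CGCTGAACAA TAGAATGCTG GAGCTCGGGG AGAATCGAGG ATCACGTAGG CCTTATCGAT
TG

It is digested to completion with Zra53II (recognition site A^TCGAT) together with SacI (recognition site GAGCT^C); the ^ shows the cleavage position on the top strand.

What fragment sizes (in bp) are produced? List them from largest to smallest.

121, 32, 30, 21, 20, 18 bp

Zra53II sites (ATCGAT) start at positions 14, 52, 173, 235.
Zra53II cuts after the first base of each site, so after positions 14, 52, 173, 235.
SacI sites (GAGCTC) start at positions 28, 201.
SacI cuts after base 5 of each site (before the last base), so after positions 32, 205.
Combined cut positions: 14, 32, 52, 173, 205, 235.
Circular molecule, 6 cuts → 6 fragments:
  15–32 → 18 bp
  33–52 → 20 bp
  53–173 → 121 bp
  174–205 → 32 bp
  206–235 → 30 bp
  236–242 then 1–14 → 7 + 14 = 21 bp
Sorted largest to smallest: 121, 32, 30, 21, 20, 18 bp.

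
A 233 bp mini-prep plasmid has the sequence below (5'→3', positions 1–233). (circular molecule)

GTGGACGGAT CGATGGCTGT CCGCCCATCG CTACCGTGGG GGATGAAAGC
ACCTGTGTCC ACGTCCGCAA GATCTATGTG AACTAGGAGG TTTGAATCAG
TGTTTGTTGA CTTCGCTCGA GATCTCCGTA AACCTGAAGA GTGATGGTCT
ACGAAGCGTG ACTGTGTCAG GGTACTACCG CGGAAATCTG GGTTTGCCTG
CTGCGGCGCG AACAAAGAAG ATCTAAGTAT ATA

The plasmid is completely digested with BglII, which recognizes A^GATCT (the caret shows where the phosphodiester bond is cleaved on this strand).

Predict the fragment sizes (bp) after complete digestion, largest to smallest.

99, 84, 50 bp

BglII sites (AGATCT) start at positions 70, 120, 219.
BglII cuts after the first base of each site, so after positions 70, 120, 219.
Circular molecule, 3 cuts → 3 fragments:
  71–120 → 50 bp
  121–219 → 99 bp
  220–233 then 1–70 → 14 + 70 = 84 bp
Sorted largest to smallest: 99, 84, 50 bp.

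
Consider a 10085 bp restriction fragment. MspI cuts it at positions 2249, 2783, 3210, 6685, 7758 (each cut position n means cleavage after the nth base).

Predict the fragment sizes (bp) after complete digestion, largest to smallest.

Linear molecule, 5 cuts → 6 fragments:
  2249 − 0 = 2249 bp
  2783 − 2249 = 534 bp
  3210 − 2783 = 427 bp
  6685 − 3210 = 3475 bp
  7758 − 6685 = 1073 bp
  10085 − 7758 = 2327 bp
Sorted largest to smallest: 3475, 2327, 2249, 1073, 534, 427 bp.

3475, 2327, 2249, 1073, 534, 427 bp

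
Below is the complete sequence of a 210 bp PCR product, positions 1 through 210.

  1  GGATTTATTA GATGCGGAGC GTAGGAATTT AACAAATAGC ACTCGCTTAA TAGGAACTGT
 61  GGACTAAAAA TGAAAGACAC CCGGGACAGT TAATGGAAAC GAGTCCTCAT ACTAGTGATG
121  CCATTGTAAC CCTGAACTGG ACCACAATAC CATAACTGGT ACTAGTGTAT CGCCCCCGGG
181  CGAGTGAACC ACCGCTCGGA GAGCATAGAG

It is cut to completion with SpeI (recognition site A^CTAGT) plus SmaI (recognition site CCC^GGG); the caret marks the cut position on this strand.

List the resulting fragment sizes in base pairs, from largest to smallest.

82, 50, 33, 29, 16 bp

SpeI sites (ACTAGT) start at positions 111, 161.
SpeI cuts after the first base of each site, so after positions 111, 161.
SmaI sites (CCCGGG) start at positions 80, 175.
SmaI cuts after base 3 of each site, so after positions 82, 177.
Combined cut positions: 82, 111, 161, 177.
Linear molecule, 4 cuts → 5 fragments:
  1–82 → 82 bp
  83–111 → 29 bp
  112–161 → 50 bp
  162–177 → 16 bp
  178–210 → 33 bp
Sorted largest to smallest: 82, 50, 33, 29, 16 bp.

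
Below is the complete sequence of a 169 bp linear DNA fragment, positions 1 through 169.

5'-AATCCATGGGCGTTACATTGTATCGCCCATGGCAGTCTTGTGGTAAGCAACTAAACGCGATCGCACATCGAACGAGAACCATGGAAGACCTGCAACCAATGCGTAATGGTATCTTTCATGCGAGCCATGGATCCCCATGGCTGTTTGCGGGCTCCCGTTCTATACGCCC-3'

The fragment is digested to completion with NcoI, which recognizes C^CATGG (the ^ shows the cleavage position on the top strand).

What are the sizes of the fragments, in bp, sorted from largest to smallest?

NcoI sites (CCATGG) start at positions 4, 27, 79, 125, 135.
NcoI cuts after the first base of each site, so after positions 4, 27, 79, 125, 135.
Linear molecule, 5 cuts → 6 fragments:
  1–4 → 4 bp
  5–27 → 23 bp
  28–79 → 52 bp
  80–125 → 46 bp
  126–135 → 10 bp
  136–169 → 34 bp
Sorted largest to smallest: 52, 46, 34, 23, 10, 4 bp.

52, 46, 34, 23, 10, 4 bp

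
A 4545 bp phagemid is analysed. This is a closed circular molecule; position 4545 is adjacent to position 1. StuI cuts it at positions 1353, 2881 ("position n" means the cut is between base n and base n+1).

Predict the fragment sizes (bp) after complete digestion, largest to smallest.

Circular molecule, 2 cuts → 2 fragments:
  2881 − 1353 = 1528 bp
  wrap: 4545 − 2881 + 1353 = 3017 bp
Sorted largest to smallest: 3017, 1528 bp.

3017, 1528 bp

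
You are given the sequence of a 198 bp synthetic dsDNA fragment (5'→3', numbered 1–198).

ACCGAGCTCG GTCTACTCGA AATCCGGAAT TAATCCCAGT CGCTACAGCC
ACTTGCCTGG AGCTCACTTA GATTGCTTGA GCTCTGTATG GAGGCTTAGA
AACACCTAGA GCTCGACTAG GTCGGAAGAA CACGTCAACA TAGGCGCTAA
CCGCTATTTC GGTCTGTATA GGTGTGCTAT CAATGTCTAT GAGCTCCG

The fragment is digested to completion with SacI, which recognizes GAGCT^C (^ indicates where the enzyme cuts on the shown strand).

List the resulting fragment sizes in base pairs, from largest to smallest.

SacI sites (GAGCTC) start at positions 4, 60, 79, 109, 191.
SacI cuts after base 5 of each site (before the last base), so after positions 8, 64, 83, 113, 195.
Linear molecule, 5 cuts → 6 fragments:
  1–8 → 8 bp
  9–64 → 56 bp
  65–83 → 19 bp
  84–113 → 30 bp
  114–195 → 82 bp
  196–198 → 3 bp
Sorted largest to smallest: 82, 56, 30, 19, 8, 3 bp.

82, 56, 30, 19, 8, 3 bp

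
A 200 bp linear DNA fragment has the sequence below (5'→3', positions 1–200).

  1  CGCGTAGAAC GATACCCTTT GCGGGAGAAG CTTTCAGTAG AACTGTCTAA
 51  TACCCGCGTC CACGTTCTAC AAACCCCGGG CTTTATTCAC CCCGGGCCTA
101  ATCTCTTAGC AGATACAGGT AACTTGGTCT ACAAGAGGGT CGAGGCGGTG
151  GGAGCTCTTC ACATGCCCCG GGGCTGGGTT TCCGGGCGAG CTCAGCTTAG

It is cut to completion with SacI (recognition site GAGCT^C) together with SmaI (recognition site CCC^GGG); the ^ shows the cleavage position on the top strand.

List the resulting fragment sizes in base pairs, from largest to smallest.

SacI sites (GAGCTC) start at positions 152, 188.
SacI cuts after base 5 of each site (before the last base), so after positions 156, 192.
SmaI sites (CCCGGG) start at positions 75, 91, 167.
SmaI cuts after base 3 of each site, so after positions 77, 93, 169.
Combined cut positions: 77, 93, 156, 169, 192.
Linear molecule, 5 cuts → 6 fragments:
  1–77 → 77 bp
  78–93 → 16 bp
  94–156 → 63 bp
  157–169 → 13 bp
  170–192 → 23 bp
  193–200 → 8 bp
Sorted largest to smallest: 77, 63, 23, 16, 13, 8 bp.

77, 63, 23, 16, 13, 8 bp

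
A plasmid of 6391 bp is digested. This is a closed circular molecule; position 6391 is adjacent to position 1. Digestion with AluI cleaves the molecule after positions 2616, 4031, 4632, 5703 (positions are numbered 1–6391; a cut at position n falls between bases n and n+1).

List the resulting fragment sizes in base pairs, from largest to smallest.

Circular molecule, 4 cuts → 4 fragments:
  4031 − 2616 = 1415 bp
  4632 − 4031 = 601 bp
  5703 − 4632 = 1071 bp
  wrap: 6391 − 5703 + 2616 = 3304 bp
Sorted largest to smallest: 3304, 1415, 1071, 601 bp.

3304, 1415, 1071, 601 bp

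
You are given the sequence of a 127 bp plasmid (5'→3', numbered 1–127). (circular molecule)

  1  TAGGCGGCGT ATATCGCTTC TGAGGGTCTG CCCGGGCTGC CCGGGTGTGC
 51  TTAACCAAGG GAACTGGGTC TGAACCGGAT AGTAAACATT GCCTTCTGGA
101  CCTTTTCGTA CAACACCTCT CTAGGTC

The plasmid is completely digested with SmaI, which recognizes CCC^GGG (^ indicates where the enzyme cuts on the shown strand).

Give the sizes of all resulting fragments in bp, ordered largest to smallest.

SmaI sites (CCCGGG) start at positions 31, 40.
SmaI cuts after base 3 of each site, so after positions 33, 42.
Circular molecule, 2 cuts → 2 fragments:
  34–42 → 9 bp
  43–127 then 1–33 → 85 + 33 = 118 bp
Sorted largest to smallest: 118, 9 bp.

118, 9 bp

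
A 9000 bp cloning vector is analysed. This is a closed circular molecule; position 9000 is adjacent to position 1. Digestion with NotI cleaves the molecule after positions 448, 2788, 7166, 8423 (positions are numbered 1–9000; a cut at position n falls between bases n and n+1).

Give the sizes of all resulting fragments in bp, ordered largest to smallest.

Circular molecule, 4 cuts → 4 fragments:
  2788 − 448 = 2340 bp
  7166 − 2788 = 4378 bp
  8423 − 7166 = 1257 bp
  wrap: 9000 − 8423 + 448 = 1025 bp
Sorted largest to smallest: 4378, 2340, 1257, 1025 bp.

4378, 2340, 1257, 1025 bp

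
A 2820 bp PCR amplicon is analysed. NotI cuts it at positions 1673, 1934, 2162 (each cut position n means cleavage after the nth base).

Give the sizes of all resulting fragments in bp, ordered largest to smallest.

1673, 658, 261, 228 bp

Linear molecule, 3 cuts → 4 fragments:
  1673 − 0 = 1673 bp
  1934 − 1673 = 261 bp
  2162 − 1934 = 228 bp
  2820 − 2162 = 658 bp
Sorted largest to smallest: 1673, 658, 261, 228 bp.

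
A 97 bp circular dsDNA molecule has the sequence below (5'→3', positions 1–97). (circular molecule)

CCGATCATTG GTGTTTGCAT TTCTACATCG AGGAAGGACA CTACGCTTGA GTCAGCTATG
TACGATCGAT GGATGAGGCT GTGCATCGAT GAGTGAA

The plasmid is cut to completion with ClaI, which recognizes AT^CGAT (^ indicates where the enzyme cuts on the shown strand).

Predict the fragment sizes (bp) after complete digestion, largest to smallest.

ClaI sites (ATCGAT) start at positions 65, 85.
ClaI cuts after base 2 of each site, so after positions 66, 86.
Circular molecule, 2 cuts → 2 fragments:
  67–86 → 20 bp
  87–97 then 1–66 → 11 + 66 = 77 bp
Sorted largest to smallest: 77, 20 bp.

77, 20 bp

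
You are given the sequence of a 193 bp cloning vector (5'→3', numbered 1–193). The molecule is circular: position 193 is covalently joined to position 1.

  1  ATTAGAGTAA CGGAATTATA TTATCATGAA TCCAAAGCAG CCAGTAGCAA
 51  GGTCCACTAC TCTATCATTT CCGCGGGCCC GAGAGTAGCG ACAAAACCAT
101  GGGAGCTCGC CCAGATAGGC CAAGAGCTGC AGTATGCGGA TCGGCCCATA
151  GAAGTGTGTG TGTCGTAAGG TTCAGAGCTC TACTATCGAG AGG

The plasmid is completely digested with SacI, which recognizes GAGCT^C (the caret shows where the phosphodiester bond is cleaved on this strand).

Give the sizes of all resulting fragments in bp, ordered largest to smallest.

SacI sites (GAGCTC) start at positions 103, 175.
SacI cuts after base 5 of each site (before the last base), so after positions 107, 179.
Circular molecule, 2 cuts → 2 fragments:
  108–179 → 72 bp
  180–193 then 1–107 → 14 + 107 = 121 bp
Sorted largest to smallest: 121, 72 bp.

121, 72 bp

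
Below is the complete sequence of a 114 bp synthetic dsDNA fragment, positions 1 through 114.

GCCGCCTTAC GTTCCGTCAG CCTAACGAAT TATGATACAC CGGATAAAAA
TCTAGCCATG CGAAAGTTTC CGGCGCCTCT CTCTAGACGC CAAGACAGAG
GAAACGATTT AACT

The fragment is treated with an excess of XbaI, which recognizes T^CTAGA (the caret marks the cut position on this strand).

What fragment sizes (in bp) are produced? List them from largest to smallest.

The XbaI site (TCTAGA) starts at position 82.
XbaI cuts after the first base of each site, so after position 82.
Linear molecule, 1 cut → 2 fragments:
  1–82 → 82 bp
  83–114 → 32 bp
Sorted largest to smallest: 82, 32 bp.

82, 32 bp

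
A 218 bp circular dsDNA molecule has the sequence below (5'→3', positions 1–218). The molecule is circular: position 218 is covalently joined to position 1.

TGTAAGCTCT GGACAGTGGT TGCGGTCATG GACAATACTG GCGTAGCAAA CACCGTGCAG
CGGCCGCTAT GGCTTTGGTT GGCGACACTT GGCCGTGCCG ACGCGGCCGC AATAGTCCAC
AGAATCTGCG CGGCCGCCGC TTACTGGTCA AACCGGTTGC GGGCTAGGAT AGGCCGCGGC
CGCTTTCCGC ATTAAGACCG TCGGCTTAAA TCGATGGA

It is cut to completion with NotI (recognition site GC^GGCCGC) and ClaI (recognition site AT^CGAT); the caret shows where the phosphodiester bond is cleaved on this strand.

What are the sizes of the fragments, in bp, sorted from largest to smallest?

68, 46, 43, 34, 27 bp

NotI sites (GCGGCCGC) start at positions 60, 103, 130, 176.
NotI cuts after base 2 of each site, so after positions 61, 104, 131, 177.
The ClaI site (ATCGAT) starts at position 210.
ClaI cuts after base 2 of each site, so after position 211.
Combined cut positions: 61, 104, 131, 177, 211.
Circular molecule, 5 cuts → 5 fragments:
  62–104 → 43 bp
  105–131 → 27 bp
  132–177 → 46 bp
  178–211 → 34 bp
  212–218 then 1–61 → 7 + 61 = 68 bp
Sorted largest to smallest: 68, 46, 43, 34, 27 bp.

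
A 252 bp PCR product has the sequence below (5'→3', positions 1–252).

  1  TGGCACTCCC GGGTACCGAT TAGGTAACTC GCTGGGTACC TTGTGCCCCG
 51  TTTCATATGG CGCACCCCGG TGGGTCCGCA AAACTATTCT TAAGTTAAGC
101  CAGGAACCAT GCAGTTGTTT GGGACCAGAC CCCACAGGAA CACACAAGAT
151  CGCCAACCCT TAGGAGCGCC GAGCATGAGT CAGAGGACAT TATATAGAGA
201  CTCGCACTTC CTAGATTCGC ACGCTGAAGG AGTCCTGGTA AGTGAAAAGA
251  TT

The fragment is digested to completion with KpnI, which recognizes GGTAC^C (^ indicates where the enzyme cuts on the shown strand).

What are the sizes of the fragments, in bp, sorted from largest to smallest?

213, 23, 16 bp

KpnI sites (GGTACC) start at positions 12, 35.
KpnI cuts after base 5 of each site (before the last base), so after positions 16, 39.
Linear molecule, 2 cuts → 3 fragments:
  1–16 → 16 bp
  17–39 → 23 bp
  40–252 → 213 bp
Sorted largest to smallest: 213, 23, 16 bp.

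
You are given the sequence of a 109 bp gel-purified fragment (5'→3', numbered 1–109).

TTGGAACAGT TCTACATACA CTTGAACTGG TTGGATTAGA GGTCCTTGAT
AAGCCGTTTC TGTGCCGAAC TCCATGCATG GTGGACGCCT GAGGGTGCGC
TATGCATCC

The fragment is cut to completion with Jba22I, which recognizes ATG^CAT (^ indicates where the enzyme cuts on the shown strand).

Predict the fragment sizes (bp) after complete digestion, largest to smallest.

76, 28, 5 bp

Jba22I sites (ATGCAT) start at positions 74, 102.
Jba22I cuts after base 3 of each site, so after positions 76, 104.
Linear molecule, 2 cuts → 3 fragments:
  1–76 → 76 bp
  77–104 → 28 bp
  105–109 → 5 bp
Sorted largest to smallest: 76, 28, 5 bp.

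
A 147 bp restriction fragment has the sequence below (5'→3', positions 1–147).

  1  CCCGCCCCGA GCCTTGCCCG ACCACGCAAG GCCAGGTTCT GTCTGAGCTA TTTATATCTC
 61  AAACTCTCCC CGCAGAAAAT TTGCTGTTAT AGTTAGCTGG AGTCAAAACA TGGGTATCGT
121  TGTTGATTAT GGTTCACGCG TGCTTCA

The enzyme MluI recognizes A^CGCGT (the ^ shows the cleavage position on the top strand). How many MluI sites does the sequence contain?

1

ACGCGT occurs starting at position 136.
MluI cuts at 1 site.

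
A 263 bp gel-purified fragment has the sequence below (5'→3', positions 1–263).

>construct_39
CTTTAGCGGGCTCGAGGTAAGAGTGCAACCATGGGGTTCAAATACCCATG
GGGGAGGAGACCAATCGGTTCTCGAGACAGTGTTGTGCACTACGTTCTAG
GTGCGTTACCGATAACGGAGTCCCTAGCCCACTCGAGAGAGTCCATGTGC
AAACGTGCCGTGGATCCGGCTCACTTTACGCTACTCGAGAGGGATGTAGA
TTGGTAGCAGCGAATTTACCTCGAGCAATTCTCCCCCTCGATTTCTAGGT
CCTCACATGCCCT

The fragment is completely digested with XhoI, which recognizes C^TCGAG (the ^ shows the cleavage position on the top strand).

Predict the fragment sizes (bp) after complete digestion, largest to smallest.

61, 60, 52, 43, 36, 11 bp

XhoI sites (CTCGAG) start at positions 11, 71, 132, 184, 220.
XhoI cuts after the first base of each site, so after positions 11, 71, 132, 184, 220.
Linear molecule, 5 cuts → 6 fragments:
  1–11 → 11 bp
  12–71 → 60 bp
  72–132 → 61 bp
  133–184 → 52 bp
  185–220 → 36 bp
  221–263 → 43 bp
Sorted largest to smallest: 61, 60, 52, 43, 36, 11 bp.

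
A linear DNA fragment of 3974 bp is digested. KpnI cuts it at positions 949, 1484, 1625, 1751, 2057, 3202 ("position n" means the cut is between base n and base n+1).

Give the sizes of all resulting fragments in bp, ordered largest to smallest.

Linear molecule, 6 cuts → 7 fragments:
  949 − 0 = 949 bp
  1484 − 949 = 535 bp
  1625 − 1484 = 141 bp
  1751 − 1625 = 126 bp
  2057 − 1751 = 306 bp
  3202 − 2057 = 1145 bp
  3974 − 3202 = 772 bp
Sorted largest to smallest: 1145, 949, 772, 535, 306, 141, 126 bp.

1145, 949, 772, 535, 306, 141, 126 bp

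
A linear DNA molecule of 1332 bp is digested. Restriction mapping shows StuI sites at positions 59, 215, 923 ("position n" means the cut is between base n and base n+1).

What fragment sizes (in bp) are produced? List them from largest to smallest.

Linear molecule, 3 cuts → 4 fragments:
  59 − 0 = 59 bp
  215 − 59 = 156 bp
  923 − 215 = 708 bp
  1332 − 923 = 409 bp
Sorted largest to smallest: 708, 409, 156, 59 bp.

708, 409, 156, 59 bp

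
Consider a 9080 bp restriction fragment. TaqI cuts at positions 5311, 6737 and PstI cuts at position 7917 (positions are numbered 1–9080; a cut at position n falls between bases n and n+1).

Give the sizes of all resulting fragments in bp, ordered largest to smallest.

5311, 1426, 1180, 1163 bp

Combined cut positions (sorted): 5311, 6737, 7917.
Linear molecule, 3 cuts → 4 fragments:
  5311 − 0 = 5311 bp
  6737 − 5311 = 1426 bp
  7917 − 6737 = 1180 bp
  9080 − 7917 = 1163 bp
Sorted largest to smallest: 5311, 1426, 1180, 1163 bp.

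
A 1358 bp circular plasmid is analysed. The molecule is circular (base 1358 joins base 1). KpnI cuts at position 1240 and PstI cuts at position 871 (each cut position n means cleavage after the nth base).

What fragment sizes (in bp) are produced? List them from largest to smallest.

Combined cut positions (sorted): 871, 1240.
Circular molecule, 2 cuts → 2 fragments:
  1240 − 871 = 369 bp
  wrap: 1358 − 1240 + 871 = 989 bp
Sorted largest to smallest: 989, 369 bp.

989, 369 bp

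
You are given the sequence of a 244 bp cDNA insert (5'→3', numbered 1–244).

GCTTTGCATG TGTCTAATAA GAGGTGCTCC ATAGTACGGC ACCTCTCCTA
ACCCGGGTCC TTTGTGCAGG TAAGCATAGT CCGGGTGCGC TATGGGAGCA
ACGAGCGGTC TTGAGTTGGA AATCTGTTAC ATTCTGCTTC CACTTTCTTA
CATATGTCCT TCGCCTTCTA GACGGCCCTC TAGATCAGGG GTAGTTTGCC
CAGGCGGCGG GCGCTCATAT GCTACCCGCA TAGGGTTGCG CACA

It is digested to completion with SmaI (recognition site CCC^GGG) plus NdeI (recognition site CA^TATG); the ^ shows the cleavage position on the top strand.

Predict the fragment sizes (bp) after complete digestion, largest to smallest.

98, 65, 54, 27 bp

The SmaI site (CCCGGG) starts at position 52.
SmaI cuts after base 3 of each site, so after position 54.
NdeI sites (CATATG) start at positions 151, 216.
NdeI cuts after base 2 of each site, so after positions 152, 217.
Combined cut positions: 54, 152, 217.
Linear molecule, 3 cuts → 4 fragments:
  1–54 → 54 bp
  55–152 → 98 bp
  153–217 → 65 bp
  218–244 → 27 bp
Sorted largest to smallest: 98, 65, 54, 27 bp.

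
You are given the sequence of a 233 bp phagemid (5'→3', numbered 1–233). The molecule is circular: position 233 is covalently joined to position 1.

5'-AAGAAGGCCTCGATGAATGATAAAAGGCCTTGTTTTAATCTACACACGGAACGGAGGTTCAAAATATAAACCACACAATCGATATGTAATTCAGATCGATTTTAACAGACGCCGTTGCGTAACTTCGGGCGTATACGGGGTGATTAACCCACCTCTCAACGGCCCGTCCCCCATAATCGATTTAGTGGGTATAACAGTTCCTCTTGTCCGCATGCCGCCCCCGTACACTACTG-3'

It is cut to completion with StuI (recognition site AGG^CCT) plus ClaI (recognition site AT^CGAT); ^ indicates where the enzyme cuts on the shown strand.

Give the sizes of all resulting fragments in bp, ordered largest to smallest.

StuI sites (AGGCCT) start at positions 5, 25.
StuI cuts after base 3 of each site, so after positions 7, 27.
ClaI sites (ATCGAT) start at positions 78, 95, 176.
ClaI cuts after base 2 of each site, so after positions 79, 96, 177.
Combined cut positions: 7, 27, 79, 96, 177.
Circular molecule, 5 cuts → 5 fragments:
  8–27 → 20 bp
  28–79 → 52 bp
  80–96 → 17 bp
  97–177 → 81 bp
  178–233 then 1–7 → 56 + 7 = 63 bp
Sorted largest to smallest: 81, 63, 52, 20, 17 bp.

81, 63, 52, 20, 17 bp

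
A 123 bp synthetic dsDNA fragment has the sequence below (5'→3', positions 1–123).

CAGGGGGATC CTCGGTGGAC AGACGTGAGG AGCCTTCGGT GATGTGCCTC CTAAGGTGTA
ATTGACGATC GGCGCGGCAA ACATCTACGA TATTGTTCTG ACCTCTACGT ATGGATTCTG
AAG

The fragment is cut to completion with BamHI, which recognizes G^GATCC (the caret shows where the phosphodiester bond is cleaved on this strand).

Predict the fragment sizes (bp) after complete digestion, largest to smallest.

The BamHI site (GGATCC) starts at position 6.
BamHI cuts after the first base of each site, so after position 6.
Linear molecule, 1 cut → 2 fragments:
  1–6 → 6 bp
  7–123 → 117 bp
Sorted largest to smallest: 117, 6 bp.

117, 6 bp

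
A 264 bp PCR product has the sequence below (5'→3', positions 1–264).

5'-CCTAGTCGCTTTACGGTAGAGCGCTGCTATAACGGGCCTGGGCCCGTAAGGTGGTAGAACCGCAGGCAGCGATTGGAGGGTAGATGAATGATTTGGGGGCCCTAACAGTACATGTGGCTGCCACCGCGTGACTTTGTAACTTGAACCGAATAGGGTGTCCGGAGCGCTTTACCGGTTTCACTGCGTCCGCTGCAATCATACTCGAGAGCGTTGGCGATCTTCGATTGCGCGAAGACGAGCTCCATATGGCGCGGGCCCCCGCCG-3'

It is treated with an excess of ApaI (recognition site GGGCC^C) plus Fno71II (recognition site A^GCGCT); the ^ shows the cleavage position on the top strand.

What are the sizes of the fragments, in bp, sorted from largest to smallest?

94, 62, 57, 24, 20, 7 bp

ApaI sites (GGGCCC) start at positions 40, 97, 253.
ApaI cuts after base 5 of each site (before the last base), so after positions 44, 101, 257.
Fno71II sites (AGCGCT) start at positions 20, 163.
Fno71II cuts after the first base of each site, so after positions 20, 163.
Combined cut positions: 20, 44, 101, 163, 257.
Linear molecule, 5 cuts → 6 fragments:
  1–20 → 20 bp
  21–44 → 24 bp
  45–101 → 57 bp
  102–163 → 62 bp
  164–257 → 94 bp
  258–264 → 7 bp
Sorted largest to smallest: 94, 62, 57, 24, 20, 7 bp.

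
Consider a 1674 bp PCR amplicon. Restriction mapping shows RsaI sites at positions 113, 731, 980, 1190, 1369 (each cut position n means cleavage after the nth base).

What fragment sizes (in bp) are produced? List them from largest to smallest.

618, 305, 249, 210, 179, 113 bp

Linear molecule, 5 cuts → 6 fragments:
  113 − 0 = 113 bp
  731 − 113 = 618 bp
  980 − 731 = 249 bp
  1190 − 980 = 210 bp
  1369 − 1190 = 179 bp
  1674 − 1369 = 305 bp
Sorted largest to smallest: 618, 305, 249, 210, 179, 113 bp.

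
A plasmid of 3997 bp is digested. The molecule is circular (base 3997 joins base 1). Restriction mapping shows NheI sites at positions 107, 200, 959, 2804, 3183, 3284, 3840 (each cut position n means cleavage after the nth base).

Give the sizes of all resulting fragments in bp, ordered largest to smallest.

1845, 759, 556, 379, 264, 101, 93 bp

Circular molecule, 7 cuts → 7 fragments:
  200 − 107 = 93 bp
  959 − 200 = 759 bp
  2804 − 959 = 1845 bp
  3183 − 2804 = 379 bp
  3284 − 3183 = 101 bp
  3840 − 3284 = 556 bp
  wrap: 3997 − 3840 + 107 = 264 bp
Sorted largest to smallest: 1845, 759, 556, 379, 264, 101, 93 bp.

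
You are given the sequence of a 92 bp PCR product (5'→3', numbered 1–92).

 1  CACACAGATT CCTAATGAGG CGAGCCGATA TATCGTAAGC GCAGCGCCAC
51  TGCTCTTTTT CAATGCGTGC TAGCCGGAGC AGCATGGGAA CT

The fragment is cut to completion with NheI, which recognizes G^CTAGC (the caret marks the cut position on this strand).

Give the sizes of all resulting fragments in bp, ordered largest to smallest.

69, 23 bp

The NheI site (GCTAGC) starts at position 69.
NheI cuts after the first base of each site, so after position 69.
Linear molecule, 1 cut → 2 fragments:
  1–69 → 69 bp
  70–92 → 23 bp
Sorted largest to smallest: 69, 23 bp.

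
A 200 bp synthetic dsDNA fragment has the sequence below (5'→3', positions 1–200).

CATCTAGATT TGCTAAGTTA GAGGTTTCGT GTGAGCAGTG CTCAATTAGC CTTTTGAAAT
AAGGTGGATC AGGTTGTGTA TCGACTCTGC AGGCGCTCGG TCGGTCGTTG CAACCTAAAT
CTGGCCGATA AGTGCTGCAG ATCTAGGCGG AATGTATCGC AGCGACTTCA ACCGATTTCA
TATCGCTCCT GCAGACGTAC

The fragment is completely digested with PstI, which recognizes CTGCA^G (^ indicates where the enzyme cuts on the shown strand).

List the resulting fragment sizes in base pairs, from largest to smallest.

PstI sites (CTGCAG) start at positions 87, 135, 189.
PstI cuts after base 5 of each site (before the last base), so after positions 91, 139, 193.
Linear molecule, 3 cuts → 4 fragments:
  1–91 → 91 bp
  92–139 → 48 bp
  140–193 → 54 bp
  194–200 → 7 bp
Sorted largest to smallest: 91, 54, 48, 7 bp.

91, 54, 48, 7 bp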